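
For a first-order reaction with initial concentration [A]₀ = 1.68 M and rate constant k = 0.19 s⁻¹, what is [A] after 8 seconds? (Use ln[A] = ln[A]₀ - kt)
0.3674 M

ln[A] = ln[A]₀ - k·t = ln(1.68) - (0.19)·(8) = 0.5188 - 1.5200 = -1.0012
[A] = e^(-1.0012) = 0.3674 M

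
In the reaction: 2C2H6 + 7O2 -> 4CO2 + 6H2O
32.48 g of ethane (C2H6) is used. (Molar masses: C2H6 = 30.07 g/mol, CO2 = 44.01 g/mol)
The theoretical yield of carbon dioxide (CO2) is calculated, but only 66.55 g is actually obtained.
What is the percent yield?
Moles of C2H6 = 32.48 g ÷ 30.07 g/mol = 1.08015 mol
Mole ratio: 4 mol CO2 / 2 mol C2H6
Moles of CO2 = 1.08015 × (4/2) = 2.16029 mol
Theoretical yield = 2.16029 mol × 44.01 g/mol = 95.074 g
Actual yield = 66.55 g
Percent yield = (66.55 / 95.074) × 100% = 70.0%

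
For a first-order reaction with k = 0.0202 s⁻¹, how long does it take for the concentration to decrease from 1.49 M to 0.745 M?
34.31 s

From ln[A] = ln[A]₀ - k·t: t = ln([A]₀/[A])/k = ln(1.49/0.745)/0.0202 = ln(2.0000)/0.0202 = 0.6931/0.0202 = 34.31 s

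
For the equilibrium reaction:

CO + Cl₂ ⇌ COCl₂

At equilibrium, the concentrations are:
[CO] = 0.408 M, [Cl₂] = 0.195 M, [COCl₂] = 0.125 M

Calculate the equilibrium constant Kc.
K_c = 1.5711

Kc = ([COCl₂]) / ([CO] × [Cl₂])
   = ((0.125)) / ((0.408)·(0.195))
   = 0.125 / 0.07956 = 1.5711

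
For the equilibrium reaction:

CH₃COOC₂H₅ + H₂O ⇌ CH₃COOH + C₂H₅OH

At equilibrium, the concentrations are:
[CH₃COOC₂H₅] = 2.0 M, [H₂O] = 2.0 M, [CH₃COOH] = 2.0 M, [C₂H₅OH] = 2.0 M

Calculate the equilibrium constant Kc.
K_c = 1.0000

Kc = ([CH₃COOH] × [C₂H₅OH]) / ([CH₃COOC₂H₅] × [H₂O])
   = ((2.0)·(2.0)) / ((2.0)·(2.0))
   = 4 / 4 = 1.0000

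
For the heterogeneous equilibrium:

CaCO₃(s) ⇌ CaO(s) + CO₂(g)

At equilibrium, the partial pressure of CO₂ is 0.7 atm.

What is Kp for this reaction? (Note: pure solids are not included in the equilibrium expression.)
K_p = 0.7

Solids (CaCO₃, CaO) have activity 1 and are excluded.
Kp = P(CO₂) = 0.7.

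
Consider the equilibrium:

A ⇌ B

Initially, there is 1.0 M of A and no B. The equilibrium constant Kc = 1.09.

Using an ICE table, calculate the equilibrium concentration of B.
[B] = 0.522 M

ICE: [A] = 1.0 − x, [B] = x.
Kc = x/(1.0 − x) = 1.09 ⇒ x = 1.09·1.0/(1 + 1.09) = 1.09/2.09 = 0.5215.
[B] = x = 0.522 M.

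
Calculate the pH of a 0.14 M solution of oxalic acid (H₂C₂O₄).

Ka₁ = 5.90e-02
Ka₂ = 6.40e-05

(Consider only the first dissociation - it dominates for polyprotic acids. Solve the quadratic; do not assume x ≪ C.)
pH = 1.18

x² + Ka₁·x − Ka₁·C = 0 with Ka₁ = 5.90e-02, C = 0.14.
x = (−Ka₁ + √(Ka₁² + 4·Ka₁·C))/2 = 6.6052e-02 M, so pH = 1.18.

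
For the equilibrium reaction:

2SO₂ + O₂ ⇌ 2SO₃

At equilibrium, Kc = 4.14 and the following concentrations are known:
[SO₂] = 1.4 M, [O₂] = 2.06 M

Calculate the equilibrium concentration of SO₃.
[SO₃] = 4.0885 M

Kc = ([SO₃]^2) / ([SO₂]^2 × [O₂]) = 4.14
[SO₃]^2 = Kc · (reactant terms)/(other product terms) = 4.14 · 4.0376 / 1 = 16.716
[SO₃] = (16.716)^(1/2) = 4.0885 M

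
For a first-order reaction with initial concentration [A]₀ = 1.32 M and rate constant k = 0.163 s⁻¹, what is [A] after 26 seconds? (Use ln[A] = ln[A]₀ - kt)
0.0191 M

ln[A] = ln[A]₀ - k·t = ln(1.32) - (0.163)·(26) = 0.2776 - 4.2380 = -3.9604
[A] = e^(-3.9604) = 0.0191 M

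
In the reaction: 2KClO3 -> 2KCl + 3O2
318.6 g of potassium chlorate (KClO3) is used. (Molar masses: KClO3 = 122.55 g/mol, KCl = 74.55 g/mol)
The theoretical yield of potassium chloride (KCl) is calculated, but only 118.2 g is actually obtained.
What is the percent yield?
Moles of KClO3 = 318.6 g ÷ 122.55 g/mol = 2.59976 mol
Mole ratio: 2 mol KCl / 2 mol KClO3
Moles of KCl = 2.59976 × (2/2) = 2.59976 mol
Theoretical yield = 2.59976 mol × 74.55 g/mol = 193.81 g
Actual yield = 118.2 g
Percent yield = (118.2 / 193.81) × 100% = 61.0%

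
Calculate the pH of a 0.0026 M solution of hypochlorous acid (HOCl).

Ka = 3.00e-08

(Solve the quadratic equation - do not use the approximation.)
pH = 5.05

x² + Ka×x - Ka×C = 0. Using quadratic formula: [H⁺] = 8.8168e-06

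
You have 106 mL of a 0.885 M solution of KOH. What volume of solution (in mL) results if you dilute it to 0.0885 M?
Using M₁V₁ = M₂V₂:
0.885 × 106 = 0.0885 × V₂
V₂ = (0.885 × 106) / 0.0885 = 1060 mL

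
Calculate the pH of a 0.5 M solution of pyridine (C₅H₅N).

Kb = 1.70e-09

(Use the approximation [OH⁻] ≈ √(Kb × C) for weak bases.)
pH = 9.46

[OH⁻] = √(Kb × C) = √(1.70e-09 × 0.5) = 2.9155e-05. pOH = 4.54, pH = 14 - pOH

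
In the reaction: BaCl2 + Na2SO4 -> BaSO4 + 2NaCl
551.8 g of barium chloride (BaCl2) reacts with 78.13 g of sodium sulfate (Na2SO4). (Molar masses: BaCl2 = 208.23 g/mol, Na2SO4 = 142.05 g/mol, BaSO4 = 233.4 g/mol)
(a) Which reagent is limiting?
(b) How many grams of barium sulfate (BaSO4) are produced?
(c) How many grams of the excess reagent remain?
(a) Na2SO4, (b) 128.4 g, (c) 437.3 g

Moles of BaCl2 = 551.8 g ÷ 208.23 g/mol = 2.64995 mol
Moles of Na2SO4 = 78.13 g ÷ 142.05 g/mol = 0.550018 mol
Moles ÷ coefficient: BaCl2: 2.64995/1 = 2.65, Na2SO4: 0.550018/1 = 0.55
(a) Na2SO4 has the smaller value, so Na2SO4 is the limiting reagent.
(b) Moles of BaSO4 = 0.550018 mol Na2SO4 × (1/1) = 0.550018 mol; mass = 0.550018 mol × 233.4 g/mol = 128.4 g
(c) BaCl2 consumed = 0.550018 × (1/1) = 0.550018 mol; remaining = 2.64995 − 0.550018 = 2.09994 mol; mass = 2.09994 mol × 208.23 g/mol = 437.3 g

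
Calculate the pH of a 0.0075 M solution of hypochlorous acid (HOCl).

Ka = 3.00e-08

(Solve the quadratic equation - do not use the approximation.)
pH = 4.82

x² + Ka×x - Ka×C = 0. Using quadratic formula: [H⁺] = 1.4985e-05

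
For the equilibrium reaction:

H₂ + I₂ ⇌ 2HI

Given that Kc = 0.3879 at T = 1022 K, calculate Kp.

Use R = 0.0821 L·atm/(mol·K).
K_p = 0.3879

Δn = (moles gaseous products) − (moles gaseous reactants) = 0
T = 1022 K; RT = 0.0821 × 1022 = 83.9062
Kp = Kc·(RT)^Δn = 0.3879 × (83.9062)^0 = 0.3879 × 1 = 0.3879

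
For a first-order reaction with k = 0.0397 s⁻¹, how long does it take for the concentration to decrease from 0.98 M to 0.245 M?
34.92 s

From ln[A] = ln[A]₀ - k·t: t = ln([A]₀/[A])/k = ln(0.98/0.245)/0.0397 = ln(4.0000)/0.0397 = 1.3863/0.0397 = 34.92 s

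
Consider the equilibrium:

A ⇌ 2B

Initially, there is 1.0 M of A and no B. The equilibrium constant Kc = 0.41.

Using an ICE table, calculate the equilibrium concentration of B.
[B] = 0.546 M

ICE: [A] = 1.0 − x, [B] = 2x.
Kc = (2x)²/(1.0 − x) = 0.41 ⇒ 4x² + 0.41x − 0.41 = 0.
x = (−0.41 + √(0.41² + 4·4·0.41))/(2·4) = (−0.41 + √6.7281)/8 = 0.27298.
[B] = 2x = 0.546 M.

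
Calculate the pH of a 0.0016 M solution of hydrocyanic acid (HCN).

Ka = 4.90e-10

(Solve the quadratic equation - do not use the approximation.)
pH = 6.05

x² + Ka×x - Ka×C = 0. Using quadratic formula: [H⁺] = 8.8519e-07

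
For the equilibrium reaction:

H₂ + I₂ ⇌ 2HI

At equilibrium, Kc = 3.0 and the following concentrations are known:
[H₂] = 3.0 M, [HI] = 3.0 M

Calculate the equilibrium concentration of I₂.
[I₂] = 1.0000 M

Kc = ([HI]^2) / ([H₂] × [I₂]) = 3.0
[I₂]^1 = (product terms)/(Kc · other reactant terms) = 9 / (3.0 · 3) = 1
[I₂] = 1.0000 M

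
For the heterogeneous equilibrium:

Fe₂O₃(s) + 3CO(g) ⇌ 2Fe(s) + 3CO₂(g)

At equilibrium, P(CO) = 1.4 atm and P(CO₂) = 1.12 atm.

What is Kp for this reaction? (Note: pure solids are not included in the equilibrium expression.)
K_p = 0.512

Solids (Fe₂O₃, Fe) are excluded.
Kp = P(CO₂)³/P(CO)³ = (1.12)³/(1.4)³ = 1.405/2.744 = 0.512.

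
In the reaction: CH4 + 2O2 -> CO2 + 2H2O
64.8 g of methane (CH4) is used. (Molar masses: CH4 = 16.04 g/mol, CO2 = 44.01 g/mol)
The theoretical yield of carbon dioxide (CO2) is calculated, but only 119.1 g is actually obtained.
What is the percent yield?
Moles of CH4 = 64.8 g ÷ 16.04 g/mol = 4.0399 mol
Mole ratio: 1 mol CO2 / 1 mol CH4
Moles of CO2 = 4.0399 × (1/1) = 4.0399 mol
Theoretical yield = 4.0399 mol × 44.01 g/mol = 177.8 g
Actual yield = 119.1 g
Percent yield = (119.1 / 177.8) × 100% = 67.0%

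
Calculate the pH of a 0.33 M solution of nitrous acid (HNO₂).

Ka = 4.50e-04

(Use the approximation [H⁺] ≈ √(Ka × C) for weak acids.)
pH = 1.91

[H⁺] = √(Ka × C) = √(4.50e-04 × 0.33) = 1.2186e-02. pH = -log(1.2186e-02)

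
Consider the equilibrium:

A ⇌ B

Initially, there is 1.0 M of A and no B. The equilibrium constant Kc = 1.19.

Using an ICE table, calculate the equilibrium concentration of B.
[B] = 0.543 M

ICE: [A] = 1.0 − x, [B] = x.
Kc = x/(1.0 − x) = 1.19 ⇒ x = 1.19·1.0/(1 + 1.19) = 1.19/2.19 = 0.5434.
[B] = x = 0.543 M.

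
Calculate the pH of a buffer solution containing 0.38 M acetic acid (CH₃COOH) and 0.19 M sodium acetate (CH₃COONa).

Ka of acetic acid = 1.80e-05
pH = 4.44

pKa = -log(1.80e-05) = 4.74. pH = pKa + log([A⁻]/[HA]) = 4.74 + log(0.19/0.38)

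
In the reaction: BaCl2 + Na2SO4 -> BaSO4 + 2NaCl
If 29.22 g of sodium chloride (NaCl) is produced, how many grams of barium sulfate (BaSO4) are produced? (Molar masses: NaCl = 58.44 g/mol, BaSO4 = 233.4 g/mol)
Moles of NaCl = 29.22 g ÷ 58.44 g/mol = 0.5 mol
Mole ratio: 1 mol BaSO4 / 2 mol NaCl
Moles of BaSO4 = 0.5 × (1/2) = 0.25 mol
Mass of BaSO4 = 0.25 mol × 233.4 g/mol = 58.35 g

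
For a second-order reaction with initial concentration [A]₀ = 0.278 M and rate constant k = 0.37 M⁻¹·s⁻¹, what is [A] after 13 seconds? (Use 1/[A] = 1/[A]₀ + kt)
0.1189 M

1/[A] = 1/[A]₀ + k·t = 1/0.278 + (0.37)·(13) = 3.5971 + 4.8100 = 8.4071
[A] = 1/8.4071 = 0.1189 M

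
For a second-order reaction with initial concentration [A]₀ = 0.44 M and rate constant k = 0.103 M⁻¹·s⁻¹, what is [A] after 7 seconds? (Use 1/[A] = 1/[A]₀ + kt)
0.3340 M

1/[A] = 1/[A]₀ + k·t = 1/0.44 + (0.103)·(7) = 2.2727 + 0.7210 = 2.9937
[A] = 1/2.9937 = 0.3340 M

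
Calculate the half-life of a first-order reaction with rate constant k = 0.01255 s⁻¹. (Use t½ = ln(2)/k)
55.23 s

t½ = ln(2)/k = 0.6931/0.01255 = 55.23 s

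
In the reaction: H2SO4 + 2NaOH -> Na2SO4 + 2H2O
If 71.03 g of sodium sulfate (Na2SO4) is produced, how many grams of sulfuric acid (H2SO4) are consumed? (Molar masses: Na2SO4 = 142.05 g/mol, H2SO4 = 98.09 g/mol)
Moles of Na2SO4 = 71.03 g ÷ 142.05 g/mol = 0.500035 mol
Mole ratio: 1 mol H2SO4 / 1 mol Na2SO4
Moles of H2SO4 = 0.500035 × (1/1) = 0.500035 mol
Mass of H2SO4 = 0.500035 mol × 98.09 g/mol = 49.05 g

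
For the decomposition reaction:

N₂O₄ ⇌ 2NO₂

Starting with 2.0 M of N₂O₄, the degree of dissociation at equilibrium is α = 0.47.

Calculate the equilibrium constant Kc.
K_c = 3.3343

x = α·[A]₀ = 0.47 × 2.0 = 0.94 M dissociated.
At eq: [N₂O₄] = 2.0 − 0.94 = 1.06 M; [NO₂] = 2x = 1.88 M.
Kc = [NO₂]²/[N₂O₄] = (1.88)²/1.06 = 3.334.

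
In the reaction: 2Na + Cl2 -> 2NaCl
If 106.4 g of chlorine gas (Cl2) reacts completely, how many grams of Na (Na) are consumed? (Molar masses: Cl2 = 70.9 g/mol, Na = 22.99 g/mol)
Moles of Cl2 = 106.4 g ÷ 70.9 g/mol = 1.50071 mol
Mole ratio: 2 mol Na / 1 mol Cl2
Moles of Na = 1.50071 × (2/1) = 3.00141 mol
Mass of Na = 3.00141 mol × 22.99 g/mol = 69 g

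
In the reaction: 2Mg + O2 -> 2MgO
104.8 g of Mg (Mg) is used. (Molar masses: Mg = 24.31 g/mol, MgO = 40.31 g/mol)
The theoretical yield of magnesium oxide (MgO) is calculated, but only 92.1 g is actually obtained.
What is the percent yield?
Moles of Mg = 104.8 g ÷ 24.31 g/mol = 4.31098 mol
Mole ratio: 2 mol MgO / 2 mol Mg
Moles of MgO = 4.31098 × (2/2) = 4.31098 mol
Theoretical yield = 4.31098 mol × 40.31 g/mol = 173.78 g
Actual yield = 92.1 g
Percent yield = (92.1 / 173.78) × 100% = 53.0%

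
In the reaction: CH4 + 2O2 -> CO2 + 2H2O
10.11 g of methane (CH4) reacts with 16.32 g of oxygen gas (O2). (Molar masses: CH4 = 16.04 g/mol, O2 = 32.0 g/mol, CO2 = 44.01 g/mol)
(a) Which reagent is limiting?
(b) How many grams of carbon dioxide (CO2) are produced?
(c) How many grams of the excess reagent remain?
(a) O2, (b) 11.22 g, (c) 6.02 g

Moles of CH4 = 10.11 g ÷ 16.04 g/mol = 0.630299 mol
Moles of O2 = 16.32 g ÷ 32.0 g/mol = 0.51 mol
Moles ÷ coefficient: CH4: 0.630299/1 = 0.6303, O2: 0.51/2 = 0.255
(a) O2 has the smaller value, so O2 is the limiting reagent.
(b) Moles of CO2 = 0.51 mol O2 × (1/2) = 0.255 mol; mass = 0.255 mol × 44.01 g/mol = 11.22 g
(c) CH4 consumed = 0.51 × (1/2) = 0.255 mol; remaining = 0.630299 − 0.255 = 0.375299 mol; mass = 0.375299 mol × 16.04 g/mol = 6.02 g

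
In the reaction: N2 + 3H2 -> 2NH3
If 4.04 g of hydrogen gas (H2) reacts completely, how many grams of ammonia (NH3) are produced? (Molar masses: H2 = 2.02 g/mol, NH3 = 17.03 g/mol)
Moles of H2 = 4.04 g ÷ 2.02 g/mol = 2 mol
Mole ratio: 2 mol NH3 / 3 mol H2
Moles of NH3 = 2 × (2/3) = 1.33333 mol
Mass of NH3 = 1.33333 mol × 17.03 g/mol = 22.71 g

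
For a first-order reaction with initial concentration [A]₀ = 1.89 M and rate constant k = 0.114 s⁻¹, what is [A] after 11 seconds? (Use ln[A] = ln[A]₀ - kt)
0.5393 M

ln[A] = ln[A]₀ - k·t = ln(1.89) - (0.114)·(11) = 0.6366 - 1.2540 = -0.6174
[A] = e^(-0.6174) = 0.5393 M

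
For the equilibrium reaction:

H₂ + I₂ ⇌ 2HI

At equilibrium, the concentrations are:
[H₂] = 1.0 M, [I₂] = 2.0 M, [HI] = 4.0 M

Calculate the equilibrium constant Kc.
K_c = 8.0000

Kc = ([HI]^2) / ([H₂] × [I₂])
   = ((4.0)^2) / ((1.0)·(2.0))
   = 16 / 2 = 8.0000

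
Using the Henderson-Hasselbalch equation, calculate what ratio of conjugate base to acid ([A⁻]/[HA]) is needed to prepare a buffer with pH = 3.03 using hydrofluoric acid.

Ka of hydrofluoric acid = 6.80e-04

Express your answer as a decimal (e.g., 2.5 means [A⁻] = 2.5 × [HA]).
[A⁻]/[HA] = 0.729

pKa = −log(6.80e-04) = 3.1675. pH = pKa + log([A⁻]/[HA]). 3.03 = 3.1675 + log(ratio). log(ratio) = 3.03 − 3.1675 = -0.1375. ratio = 10^(-0.1375) = 0.729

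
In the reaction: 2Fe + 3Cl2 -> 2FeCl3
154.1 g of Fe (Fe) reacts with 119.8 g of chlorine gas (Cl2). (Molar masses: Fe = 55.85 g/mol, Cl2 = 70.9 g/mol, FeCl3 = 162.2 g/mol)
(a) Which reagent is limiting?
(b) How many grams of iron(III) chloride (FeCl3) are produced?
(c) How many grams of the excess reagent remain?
(a) Cl2, (b) 182.7 g, (c) 91.19 g

Moles of Fe = 154.1 g ÷ 55.85 g/mol = 2.75918 mol
Moles of Cl2 = 119.8 g ÷ 70.9 g/mol = 1.6897 mol
Moles ÷ coefficient: Fe: 2.75918/2 = 1.38, Cl2: 1.6897/3 = 0.5632
(a) Cl2 has the smaller value, so Cl2 is the limiting reagent.
(b) Moles of FeCl3 = 1.6897 mol Cl2 × (2/3) = 1.12647 mol; mass = 1.12647 mol × 162.2 g/mol = 182.7 g
(c) Fe consumed = 1.6897 × (2/3) = 1.12647 mol; remaining = 2.75918 − 1.12647 = 1.63271 mol; mass = 1.63271 mol × 55.85 g/mol = 91.19 g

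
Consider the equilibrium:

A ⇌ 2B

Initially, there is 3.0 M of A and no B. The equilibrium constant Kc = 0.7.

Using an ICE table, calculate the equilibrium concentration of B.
[B] = 1.285 M

ICE: [A] = 3.0 − x, [B] = 2x.
Kc = (2x)²/(3.0 − x) = 0.7 ⇒ 4x² + 0.7x − 2.1 = 0.
x = (−0.7 + √(0.7² + 4·4·2.1))/(2·4) = (−0.7 + √34.09)/8 = 0.64233.
[B] = 2x = 1.285 M.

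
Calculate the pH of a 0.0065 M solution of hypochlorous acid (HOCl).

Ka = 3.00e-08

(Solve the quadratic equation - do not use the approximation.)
pH = 4.86

x² + Ka×x - Ka×C = 0. Using quadratic formula: [H⁺] = 1.3949e-05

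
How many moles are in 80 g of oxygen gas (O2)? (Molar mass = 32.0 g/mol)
Moles = 80 g ÷ 32.0 g/mol = 2.5 mol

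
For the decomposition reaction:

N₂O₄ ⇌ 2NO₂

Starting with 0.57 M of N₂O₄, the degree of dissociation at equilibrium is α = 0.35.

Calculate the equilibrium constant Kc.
K_c = 0.4297

x = α·[A]₀ = 0.35 × 0.57 = 0.1995 M dissociated.
At eq: [N₂O₄] = 0.57 − 0.1995 = 0.3705 M; [NO₂] = 2x = 0.399 M.
Kc = [NO₂]²/[N₂O₄] = (0.399)²/0.3705 = 0.4297.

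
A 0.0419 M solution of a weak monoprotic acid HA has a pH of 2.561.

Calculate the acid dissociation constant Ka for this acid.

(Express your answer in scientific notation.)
K_a = 1.93e-04

[H⁺] = 10^(−pH) = 10^(−2.561) = 2.748e-03 M. For HA ⇌ H⁺ + A⁻, Ka = x²/(C − x) = (2.748e-03)²/(0.0419 − 2.748e-03) = 1.93e-04.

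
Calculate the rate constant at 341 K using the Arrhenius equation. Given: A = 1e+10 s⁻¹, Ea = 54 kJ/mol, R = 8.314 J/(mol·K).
5.34e+01 s⁻¹

k = A·exp(-Ea/(R·T)) = 1e+10·exp(-54000/(8.314·341)) = 1e+10·exp(-19.0471) = 1e+10·5.3449e-09 = 5.34e+01 s⁻¹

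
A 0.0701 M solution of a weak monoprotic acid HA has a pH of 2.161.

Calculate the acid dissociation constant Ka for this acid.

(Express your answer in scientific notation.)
K_a = 7.54e-04

[H⁺] = 10^(−pH) = 10^(−2.161) = 6.902e-03 M. For HA ⇌ H⁺ + A⁻, Ka = x²/(C − x) = (6.902e-03)²/(0.0701 − 6.902e-03) = 7.54e-04.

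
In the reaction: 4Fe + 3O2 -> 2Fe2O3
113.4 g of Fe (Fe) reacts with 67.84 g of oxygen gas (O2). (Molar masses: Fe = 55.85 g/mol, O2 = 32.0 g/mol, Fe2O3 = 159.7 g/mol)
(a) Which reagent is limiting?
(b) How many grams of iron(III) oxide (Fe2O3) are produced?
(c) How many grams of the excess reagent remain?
(a) Fe, (b) 162.1 g, (c) 19.11 g

Moles of Fe = 113.4 g ÷ 55.85 g/mol = 2.03044 mol
Moles of O2 = 67.84 g ÷ 32.0 g/mol = 2.12 mol
Moles ÷ coefficient: Fe: 2.03044/4 = 0.5076, O2: 2.12/3 = 0.7067
(a) Fe has the smaller value, so Fe is the limiting reagent.
(b) Moles of Fe2O3 = 2.03044 mol Fe × (2/4) = 1.01522 mol; mass = 1.01522 mol × 159.7 g/mol = 162.1 g
(c) O2 consumed = 2.03044 × (3/4) = 1.52283 mol; remaining = 2.12 − 1.52283 = 0.597171 mol; mass = 0.597171 mol × 32.0 g/mol = 19.11 g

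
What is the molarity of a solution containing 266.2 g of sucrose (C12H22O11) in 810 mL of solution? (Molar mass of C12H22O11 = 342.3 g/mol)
Moles of C12H22O11 = 266.2 g ÷ 342.3 g/mol = 0.77768 mol
Volume = 810 mL = 0.81 L
Molarity = 0.77768 mol ÷ 0.81 L = 0.9601 M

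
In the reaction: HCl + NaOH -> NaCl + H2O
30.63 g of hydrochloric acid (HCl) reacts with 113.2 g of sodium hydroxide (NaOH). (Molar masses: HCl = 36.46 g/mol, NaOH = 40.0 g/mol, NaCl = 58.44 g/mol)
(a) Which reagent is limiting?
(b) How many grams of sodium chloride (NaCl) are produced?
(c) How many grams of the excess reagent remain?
(a) HCl, (b) 49.1 g, (c) 79.6 g

Moles of HCl = 30.63 g ÷ 36.46 g/mol = 0.840099 mol
Moles of NaOH = 113.2 g ÷ 40.0 g/mol = 2.83 mol
Moles ÷ coefficient: HCl: 0.840099/1 = 0.8401, NaOH: 2.83/1 = 2.83
(a) HCl has the smaller value, so HCl is the limiting reagent.
(b) Moles of NaCl = 0.840099 mol HCl × (1/1) = 0.840099 mol; mass = 0.840099 mol × 58.44 g/mol = 49.1 g
(c) NaOH consumed = 0.840099 × (1/1) = 0.840099 mol; remaining = 2.83 − 0.840099 = 1.9899 mol; mass = 1.9899 mol × 40.0 g/mol = 79.6 g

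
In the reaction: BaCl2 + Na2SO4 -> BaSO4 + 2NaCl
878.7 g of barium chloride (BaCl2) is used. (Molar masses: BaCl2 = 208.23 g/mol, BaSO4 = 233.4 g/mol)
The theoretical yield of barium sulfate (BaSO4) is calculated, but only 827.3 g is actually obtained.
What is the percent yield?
Moles of BaCl2 = 878.7 g ÷ 208.23 g/mol = 4.21985 mol
Mole ratio: 1 mol BaSO4 / 1 mol BaCl2
Moles of BaSO4 = 4.21985 × (1/1) = 4.21985 mol
Theoretical yield = 4.21985 mol × 233.4 g/mol = 984.91 g
Actual yield = 827.3 g
Percent yield = (827.3 / 984.91) × 100% = 84.0%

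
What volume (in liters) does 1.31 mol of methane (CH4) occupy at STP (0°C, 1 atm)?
At STP, 1 mol of gas occupies 22.4 L
Volume = 1.31 mol × 22.4 L/mol = 29.34 L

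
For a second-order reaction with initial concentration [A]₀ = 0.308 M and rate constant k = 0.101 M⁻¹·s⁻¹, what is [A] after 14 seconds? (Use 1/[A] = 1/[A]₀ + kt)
0.2146 M

1/[A] = 1/[A]₀ + k·t = 1/0.308 + (0.101)·(14) = 3.2468 + 1.4140 = 4.6608
[A] = 1/4.6608 = 0.2146 M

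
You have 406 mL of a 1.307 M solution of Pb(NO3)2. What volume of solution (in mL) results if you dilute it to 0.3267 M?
Using M₁V₁ = M₂V₂:
1.307 × 406 = 0.3267 × V₂
V₂ = (1.307 × 406) / 0.3267 = 1624 mL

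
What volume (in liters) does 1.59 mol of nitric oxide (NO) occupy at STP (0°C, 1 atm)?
At STP, 1 mol of gas occupies 22.4 L
Volume = 1.59 mol × 22.4 L/mol = 35.62 L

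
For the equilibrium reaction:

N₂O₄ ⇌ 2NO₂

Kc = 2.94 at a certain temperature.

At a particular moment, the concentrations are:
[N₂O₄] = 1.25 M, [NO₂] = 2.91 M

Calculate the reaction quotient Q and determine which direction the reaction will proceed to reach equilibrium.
Q = 6.774, Q > K, reaction proceeds reverse (toward reactants)

Q = ([NO₂]^2) / ([N₂O₄])
  = ((2.91)^2) / ((1.25)) = 8.4681/1.25 = 6.774
Since Q = 6.774 > Kc = 2.94, the reaction proceeds reverse (toward reactants) to reach equilibrium.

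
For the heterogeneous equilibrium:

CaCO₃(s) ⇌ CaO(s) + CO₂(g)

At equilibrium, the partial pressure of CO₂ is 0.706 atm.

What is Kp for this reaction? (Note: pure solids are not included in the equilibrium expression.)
K_p = 0.706

Solids (CaCO₃, CaO) have activity 1 and are excluded.
Kp = P(CO₂) = 0.706.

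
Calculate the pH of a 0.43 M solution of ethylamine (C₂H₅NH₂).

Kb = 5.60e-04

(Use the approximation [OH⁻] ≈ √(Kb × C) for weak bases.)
pH = 12.19

[OH⁻] = √(Kb × C) = √(5.60e-04 × 0.43) = 1.5518e-02. pOH = 1.81, pH = 14 - pOH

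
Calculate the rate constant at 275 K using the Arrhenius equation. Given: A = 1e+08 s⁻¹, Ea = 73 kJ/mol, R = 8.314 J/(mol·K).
1.36e-06 s⁻¹

k = A·exp(-Ea/(R·T)) = 1e+08·exp(-73000/(8.314·275)) = 1e+08·exp(-31.9286) = 1e+08·1.3601e-14 = 1.36e-06 s⁻¹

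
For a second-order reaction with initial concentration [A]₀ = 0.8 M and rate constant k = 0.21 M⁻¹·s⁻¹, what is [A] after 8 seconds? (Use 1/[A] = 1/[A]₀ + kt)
0.3413 M

1/[A] = 1/[A]₀ + k·t = 1/0.8 + (0.21)·(8) = 1.2500 + 1.6800 = 2.9300
[A] = 1/2.9300 = 0.3413 M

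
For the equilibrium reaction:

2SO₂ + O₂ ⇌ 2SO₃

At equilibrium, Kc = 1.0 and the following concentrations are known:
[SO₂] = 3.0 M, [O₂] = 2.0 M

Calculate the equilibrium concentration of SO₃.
[SO₃] = 4.2426 M

Kc = ([SO₃]^2) / ([SO₂]^2 × [O₂]) = 1.0
[SO₃]^2 = Kc · (reactant terms)/(other product terms) = 1.0 · 18 / 1 = 18
[SO₃] = (18)^(1/2) = 4.2426 M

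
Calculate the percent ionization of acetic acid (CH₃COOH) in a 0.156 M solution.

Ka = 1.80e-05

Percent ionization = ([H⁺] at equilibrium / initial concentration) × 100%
Percent ionization = 1.07%

Let x = [H⁺]. Ka = x²/(C - x) ⇒ x² + (1.80e-05)x - (1.80e-05)(0.156) = 0. x = 1.6667e-03. Percent = (1.6667e-03/0.156) × 100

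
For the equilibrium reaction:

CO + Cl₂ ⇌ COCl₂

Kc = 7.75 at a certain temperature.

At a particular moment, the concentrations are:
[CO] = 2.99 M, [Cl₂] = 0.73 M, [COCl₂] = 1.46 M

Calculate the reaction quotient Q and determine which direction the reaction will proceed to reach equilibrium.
Q = 0.669, Q < K, reaction proceeds forward (toward products)

Q = ([COCl₂]) / ([CO] × [Cl₂])
  = ((1.46)) / ((2.99)·(0.73)) = 1.46/2.1827 = 0.6689
Since Q = 0.6689 < Kc = 7.75, the reaction proceeds forward (toward products) to reach equilibrium.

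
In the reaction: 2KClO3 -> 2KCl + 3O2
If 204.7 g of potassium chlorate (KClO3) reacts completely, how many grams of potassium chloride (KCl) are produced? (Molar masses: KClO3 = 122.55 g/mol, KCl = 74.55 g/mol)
Moles of KClO3 = 204.7 g ÷ 122.55 g/mol = 1.67034 mol
Mole ratio: 2 mol KCl / 2 mol KClO3
Moles of KCl = 1.67034 × (2/2) = 1.67034 mol
Mass of KCl = 1.67034 mol × 74.55 g/mol = 124.5 g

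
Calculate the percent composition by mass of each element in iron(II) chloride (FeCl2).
Fe: 44.06%, Cl: 55.94%

Molar mass of FeCl2 = 126.75 g/mol
% Fe = (1 × 55.85) / 126.75 × 100% = 55.85 / 126.75 × 100% = 44.06%
% Cl = (2 × 35.45) / 126.75 × 100% = 70.9 / 126.75 × 100% = 55.94%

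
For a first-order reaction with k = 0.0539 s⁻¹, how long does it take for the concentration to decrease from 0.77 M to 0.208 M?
24.28 s

From ln[A] = ln[A]₀ - k·t: t = ln([A]₀/[A])/k = ln(0.77/0.208)/0.0539 = ln(3.7019)/0.0539 = 1.3089/0.0539 = 24.28 s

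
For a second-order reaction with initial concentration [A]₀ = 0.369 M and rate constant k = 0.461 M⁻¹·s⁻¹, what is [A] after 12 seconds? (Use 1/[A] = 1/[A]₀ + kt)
0.1213 M

1/[A] = 1/[A]₀ + k·t = 1/0.369 + (0.461)·(12) = 2.7100 + 5.5320 = 8.2420
[A] = 1/8.2420 = 0.1213 M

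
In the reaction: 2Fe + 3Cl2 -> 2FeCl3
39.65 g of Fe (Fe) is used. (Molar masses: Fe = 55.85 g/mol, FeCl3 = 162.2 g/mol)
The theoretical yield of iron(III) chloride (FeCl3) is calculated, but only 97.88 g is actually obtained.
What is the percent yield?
Moles of Fe = 39.65 g ÷ 55.85 g/mol = 0.709937 mol
Mole ratio: 2 mol FeCl3 / 2 mol Fe
Moles of FeCl3 = 0.709937 × (2/2) = 0.709937 mol
Theoretical yield = 0.709937 mol × 162.2 g/mol = 115.15 g
Actual yield = 97.88 g
Percent yield = (97.88 / 115.15) × 100% = 85.0%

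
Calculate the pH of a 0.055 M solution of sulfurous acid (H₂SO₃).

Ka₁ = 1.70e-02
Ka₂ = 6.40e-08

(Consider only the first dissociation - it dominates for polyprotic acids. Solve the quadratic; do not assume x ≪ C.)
pH = 1.63

x² + Ka₁·x − Ka₁·C = 0 with Ka₁ = 1.70e-02, C = 0.055.
x = (−Ka₁ + √(Ka₁² + 4·Ka₁·C))/2 = 2.3237e-02 M, so pH = 1.63.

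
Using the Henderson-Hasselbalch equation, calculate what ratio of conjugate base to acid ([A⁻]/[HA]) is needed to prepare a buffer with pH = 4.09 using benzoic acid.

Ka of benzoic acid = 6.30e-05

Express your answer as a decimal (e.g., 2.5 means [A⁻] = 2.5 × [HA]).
[A⁻]/[HA] = 0.775

pKa = −log(6.30e-05) = 4.2007. pH = pKa + log([A⁻]/[HA]). 4.09 = 4.2007 + log(ratio). log(ratio) = 4.09 − 4.2007 = -0.1107. ratio = 10^(-0.1107) = 0.775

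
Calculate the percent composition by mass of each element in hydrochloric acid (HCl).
H: 2.76%, Cl: 97.23%

Molar mass of HCl = 36.46 g/mol
% H = (1 × 1.008) / 36.46 × 100% = 1.008 / 36.46 × 100% = 2.76%
% Cl = (1 × 35.45) / 36.46 × 100% = 35.45 / 36.46 × 100% = 97.23%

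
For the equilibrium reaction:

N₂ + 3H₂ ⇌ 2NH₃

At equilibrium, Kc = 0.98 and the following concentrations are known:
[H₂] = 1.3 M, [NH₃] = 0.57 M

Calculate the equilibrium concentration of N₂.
[N₂] = 0.1509 M

Kc = ([NH₃]^2) / ([N₂] × [H₂]^3) = 0.98
[N₂]^1 = (product terms)/(Kc · other reactant terms) = 0.3249 / (0.98 · 2.197) = 0.1509
[N₂] = 0.1509 M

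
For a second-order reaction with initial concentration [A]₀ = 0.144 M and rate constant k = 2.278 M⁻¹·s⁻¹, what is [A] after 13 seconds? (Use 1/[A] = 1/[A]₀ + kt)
0.0274 M

1/[A] = 1/[A]₀ + k·t = 1/0.144 + (2.278)·(13) = 6.9444 + 29.6140 = 36.5584
[A] = 1/36.5584 = 0.0274 M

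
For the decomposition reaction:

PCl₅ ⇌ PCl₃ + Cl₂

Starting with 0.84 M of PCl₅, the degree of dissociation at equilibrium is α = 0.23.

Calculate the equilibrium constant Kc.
K_c = 0.0577

x = α·[A]₀ = 0.23 × 0.84 = 0.1932 M dissociated.
At eq: [PCl₅] = 0.84 − 0.1932 = 0.6468 M; [PCl₃] = [Cl₂] = x = 0.1932 M.
Kc = [PCl₃][Cl₂]/[PCl₅] = (0.1932)²/0.6468 = 0.05771.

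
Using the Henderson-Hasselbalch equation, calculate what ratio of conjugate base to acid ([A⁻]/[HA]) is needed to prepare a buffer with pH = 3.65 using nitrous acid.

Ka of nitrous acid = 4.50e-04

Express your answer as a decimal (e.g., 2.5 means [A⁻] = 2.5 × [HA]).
[A⁻]/[HA] = 2.010

pKa = −log(4.50e-04) = 3.3468. pH = pKa + log([A⁻]/[HA]). 3.65 = 3.3468 + log(ratio). log(ratio) = 3.65 − 3.3468 = 0.3032. ratio = 10^(0.3032) = 2.010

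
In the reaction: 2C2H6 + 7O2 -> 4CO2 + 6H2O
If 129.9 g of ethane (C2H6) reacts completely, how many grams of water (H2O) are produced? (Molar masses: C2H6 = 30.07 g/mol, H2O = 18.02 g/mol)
Moles of C2H6 = 129.9 g ÷ 30.07 g/mol = 4.31992 mol
Mole ratio: 6 mol H2O / 2 mol C2H6
Moles of H2O = 4.31992 × (6/2) = 12.9598 mol
Mass of H2O = 12.9598 mol × 18.02 g/mol = 233.5 g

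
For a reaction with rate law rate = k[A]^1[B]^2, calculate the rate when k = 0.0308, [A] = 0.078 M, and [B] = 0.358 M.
0.0003079 M/s

rate = k·[A]^1·[B]^2 = 0.0308·(0.078)^1·(0.358)^2 = 0.0308·0.078·0.128164 = 0.0003079 M/s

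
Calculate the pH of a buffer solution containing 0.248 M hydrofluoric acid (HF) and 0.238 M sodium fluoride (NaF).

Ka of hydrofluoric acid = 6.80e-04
pH = 3.15

pKa = -log(6.80e-04) = 3.17. pH = pKa + log([A⁻]/[HA]) = 3.17 + log(0.238/0.248)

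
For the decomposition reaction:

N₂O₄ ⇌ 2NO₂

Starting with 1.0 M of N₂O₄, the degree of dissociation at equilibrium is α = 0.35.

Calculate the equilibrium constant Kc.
K_c = 0.7538

x = α·[A]₀ = 0.35 × 1.0 = 0.35 M dissociated.
At eq: [N₂O₄] = 1.0 − 0.35 = 0.65 M; [NO₂] = 2x = 0.7 M.
Kc = [NO₂]²/[N₂O₄] = (0.7)²/0.65 = 0.7538.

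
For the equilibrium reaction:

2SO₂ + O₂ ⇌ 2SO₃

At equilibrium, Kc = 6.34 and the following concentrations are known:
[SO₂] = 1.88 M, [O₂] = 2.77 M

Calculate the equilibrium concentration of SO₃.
[SO₃] = 7.8785 M

Kc = ([SO₃]^2) / ([SO₂]^2 × [O₂]) = 6.34
[SO₃]^2 = Kc · (reactant terms)/(other product terms) = 6.34 · 9.7903 / 1 = 62.07
[SO₃] = (62.07)^(1/2) = 7.8785 M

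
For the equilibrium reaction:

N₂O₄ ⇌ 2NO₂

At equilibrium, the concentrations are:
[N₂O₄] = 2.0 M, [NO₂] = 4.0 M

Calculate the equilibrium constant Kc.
K_c = 8.0000

Kc = ([NO₂]^2) / ([N₂O₄])
   = ((4.0)^2) / ((2.0))
   = 16 / 2 = 8.0000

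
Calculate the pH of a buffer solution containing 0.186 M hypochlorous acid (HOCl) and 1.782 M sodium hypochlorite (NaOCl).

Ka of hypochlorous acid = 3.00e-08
pH = 8.50

pKa = -log(3.00e-08) = 7.52. pH = pKa + log([A⁻]/[HA]) = 7.52 + log(1.782/0.186)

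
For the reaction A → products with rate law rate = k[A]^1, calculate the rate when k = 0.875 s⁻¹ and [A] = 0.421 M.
0.3684 M/s

rate = k·[A]^1 = 0.875·(0.421)^1 = 0.875·0.421 = 0.3684 M/s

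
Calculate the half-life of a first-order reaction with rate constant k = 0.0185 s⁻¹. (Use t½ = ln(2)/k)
37.47 s

t½ = ln(2)/k = 0.6931/0.0185 = 37.47 s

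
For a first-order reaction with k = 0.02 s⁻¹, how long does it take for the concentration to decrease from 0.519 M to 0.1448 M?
63.83 s

From ln[A] = ln[A]₀ - k·t: t = ln([A]₀/[A])/k = ln(0.519/0.1448)/0.02 = ln(3.5843)/0.02 = 1.2766/0.02 = 63.83 s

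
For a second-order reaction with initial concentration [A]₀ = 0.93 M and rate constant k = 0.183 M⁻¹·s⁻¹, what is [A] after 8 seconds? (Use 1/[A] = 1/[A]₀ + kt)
0.3938 M

1/[A] = 1/[A]₀ + k·t = 1/0.93 + (0.183)·(8) = 1.0753 + 1.4640 = 2.5393
[A] = 1/2.5393 = 0.3938 M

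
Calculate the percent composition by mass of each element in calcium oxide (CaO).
Ca: 71.47%, O: 28.53%

Molar mass of CaO = 56.08 g/mol
% Ca = (1 × 40.08) / 56.08 × 100% = 40.08 / 56.08 × 100% = 71.47%
% O = (1 × 16.0) / 56.08 × 100% = 16 / 56.08 × 100% = 28.53%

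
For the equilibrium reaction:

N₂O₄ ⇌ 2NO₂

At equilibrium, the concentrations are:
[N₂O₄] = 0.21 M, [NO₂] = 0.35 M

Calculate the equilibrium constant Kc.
K_c = 0.5833

Kc = ([NO₂]^2) / ([N₂O₄])
   = ((0.35)^2) / ((0.21))
   = 0.1225 / 0.21 = 0.5833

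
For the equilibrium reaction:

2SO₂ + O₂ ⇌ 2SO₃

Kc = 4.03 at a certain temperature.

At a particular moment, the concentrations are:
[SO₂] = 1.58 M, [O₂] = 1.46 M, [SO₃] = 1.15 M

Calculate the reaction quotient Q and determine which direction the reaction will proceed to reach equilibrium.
Q = 0.363, Q < K, reaction proceeds forward (toward products)

Q = ([SO₃]^2) / ([SO₂]^2 × [O₂])
  = ((1.15)^2) / ((1.58)^2·(1.46)) = 1.3225/3.6447 = 0.3629
Since Q = 0.3629 < Kc = 4.03, the reaction proceeds forward (toward products) to reach equilibrium.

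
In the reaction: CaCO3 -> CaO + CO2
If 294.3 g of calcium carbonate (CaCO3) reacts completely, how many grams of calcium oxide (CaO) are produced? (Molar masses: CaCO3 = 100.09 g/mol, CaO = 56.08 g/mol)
Moles of CaCO3 = 294.3 g ÷ 100.09 g/mol = 2.94035 mol
Mole ratio: 1 mol CaO / 1 mol CaCO3
Moles of CaO = 2.94035 × (1/1) = 2.94035 mol
Mass of CaO = 2.94035 mol × 56.08 g/mol = 164.9 g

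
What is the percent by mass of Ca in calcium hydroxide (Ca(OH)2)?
Mass of Ca in formula = 40.08 × 1 = 40.08 g/mol
Molar mass = 74.1 g/mol
% Ca = (40.08/74.1) × 100% = 54.09%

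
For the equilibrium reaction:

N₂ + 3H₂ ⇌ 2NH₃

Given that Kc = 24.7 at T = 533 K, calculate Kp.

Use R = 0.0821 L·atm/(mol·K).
K_p = 0.0129

Δn = (moles gaseous products) − (moles gaseous reactants) = -2
T = 533 K; RT = 0.0821 × 533 = 43.7593
Kp = Kc·(RT)^Δn = 24.7 × (43.7593)^-2 = 24.7 × 0.000522227 = 0.0129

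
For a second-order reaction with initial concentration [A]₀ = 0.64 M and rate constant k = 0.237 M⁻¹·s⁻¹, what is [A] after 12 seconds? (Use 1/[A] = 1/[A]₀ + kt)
0.2269 M

1/[A] = 1/[A]₀ + k·t = 1/0.64 + (0.237)·(12) = 1.5625 + 2.8440 = 4.4065
[A] = 1/4.4065 = 0.2269 M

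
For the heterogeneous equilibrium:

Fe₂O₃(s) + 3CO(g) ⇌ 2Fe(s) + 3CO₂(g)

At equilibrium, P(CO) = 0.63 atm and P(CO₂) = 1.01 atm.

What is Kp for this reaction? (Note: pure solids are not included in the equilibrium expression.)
K_p = 4.120

Solids (Fe₂O₃, Fe) are excluded.
Kp = P(CO₂)³/P(CO)³ = (1.01)³/(0.63)³ = 1.03/0.25 = 4.120.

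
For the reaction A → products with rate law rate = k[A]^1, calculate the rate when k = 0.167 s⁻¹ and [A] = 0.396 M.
0.06613 M/s

rate = k·[A]^1 = 0.167·(0.396)^1 = 0.167·0.396 = 0.06613 M/s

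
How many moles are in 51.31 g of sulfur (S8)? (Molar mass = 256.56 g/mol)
Moles = 51.31 g ÷ 256.56 g/mol = 0.2 mol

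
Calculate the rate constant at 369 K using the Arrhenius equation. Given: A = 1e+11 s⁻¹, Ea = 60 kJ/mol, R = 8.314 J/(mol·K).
3.21e+02 s⁻¹

k = A·exp(-Ea/(R·T)) = 1e+11·exp(-60000/(8.314·369)) = 1e+11·exp(-19.5576) = 1e+11·3.2082e-09 = 3.21e+02 s⁻¹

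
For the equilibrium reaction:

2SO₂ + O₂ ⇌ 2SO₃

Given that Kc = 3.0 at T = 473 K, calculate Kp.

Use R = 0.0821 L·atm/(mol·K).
K_p = 0.0773

Δn = (moles gaseous products) − (moles gaseous reactants) = -1
T = 473 K; RT = 0.0821 × 473 = 38.8333
Kp = Kc·(RT)^Δn = 3.0 × (38.8333)^-1 = 3.0 × 0.0257511 = 0.0773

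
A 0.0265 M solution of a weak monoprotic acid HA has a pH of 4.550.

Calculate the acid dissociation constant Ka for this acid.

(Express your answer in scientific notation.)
K_a = 3.00e-08

[H⁺] = 10^(−pH) = 10^(−4.550) = 2.818e-05 M. For HA ⇌ H⁺ + A⁻, Ka = x²/(C − x) = (2.818e-05)²/(0.0265 − 2.818e-05) = 3.00e-08.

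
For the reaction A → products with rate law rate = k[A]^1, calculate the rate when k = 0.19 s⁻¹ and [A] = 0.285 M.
0.05415 M/s

rate = k·[A]^1 = 0.19·(0.285)^1 = 0.19·0.285 = 0.05415 M/s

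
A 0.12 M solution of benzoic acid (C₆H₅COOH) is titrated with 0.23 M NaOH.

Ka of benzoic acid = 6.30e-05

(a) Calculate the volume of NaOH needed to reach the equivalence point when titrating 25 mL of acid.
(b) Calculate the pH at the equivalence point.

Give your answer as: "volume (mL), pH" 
V = 13.0 mL, pH = 8.55

(a) At equivalence: moles acid = moles base.
moles acid = 0.12 × 0.025 = 0.003 mol; V_NaOH = 0.003/0.23 = 0.01304 L = 13.0 mL.
(b) At equivalence, all acid → conjugate base A⁻ at [A⁻] = 0.003/0.03804 = 0.07886 M.
Kb = Kw/Ka = 1.0e-14/6.30e-05 = 1.587e-10; [OH⁻] = √(Kb·[A⁻]) = 3.538e-06; pOH = 5.45; pH = 14 − pOH = 8.55.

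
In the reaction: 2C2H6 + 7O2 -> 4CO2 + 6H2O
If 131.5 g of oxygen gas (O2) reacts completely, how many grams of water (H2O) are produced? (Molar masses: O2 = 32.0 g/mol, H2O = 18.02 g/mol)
Moles of O2 = 131.5 g ÷ 32.0 g/mol = 4.10938 mol
Mole ratio: 6 mol H2O / 7 mol O2
Moles of H2O = 4.10938 × (6/7) = 3.52232 mol
Mass of H2O = 3.52232 mol × 18.02 g/mol = 63.47 g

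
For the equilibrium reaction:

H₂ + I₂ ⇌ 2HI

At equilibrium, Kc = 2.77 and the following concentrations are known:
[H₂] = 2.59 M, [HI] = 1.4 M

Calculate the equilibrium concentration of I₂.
[I₂] = 0.2732 M

Kc = ([HI]^2) / ([H₂] × [I₂]) = 2.77
[I₂]^1 = (product terms)/(Kc · other reactant terms) = 1.96 / (2.77 · 2.59) = 0.2732
[I₂] = 0.2732 M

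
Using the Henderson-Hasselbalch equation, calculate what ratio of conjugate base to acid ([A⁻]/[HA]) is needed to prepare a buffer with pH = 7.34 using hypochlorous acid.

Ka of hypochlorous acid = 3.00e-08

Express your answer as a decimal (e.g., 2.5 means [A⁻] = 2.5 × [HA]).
[A⁻]/[HA] = 0.656

pKa = −log(3.00e-08) = 7.5229. pH = pKa + log([A⁻]/[HA]). 7.34 = 7.5229 + log(ratio). log(ratio) = 7.34 − 7.5229 = -0.1829. ratio = 10^(-0.1829) = 0.656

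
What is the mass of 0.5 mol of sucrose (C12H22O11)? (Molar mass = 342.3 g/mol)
Mass = 0.5 mol × 342.3 g/mol = 171.2 g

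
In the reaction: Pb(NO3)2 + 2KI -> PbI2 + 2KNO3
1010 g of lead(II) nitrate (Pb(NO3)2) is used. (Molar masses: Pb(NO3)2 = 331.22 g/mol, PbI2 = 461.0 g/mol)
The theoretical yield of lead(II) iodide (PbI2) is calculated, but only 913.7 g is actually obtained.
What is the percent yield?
Moles of Pb(NO3)2 = 1010 g ÷ 331.22 g/mol = 3.04933 mol
Mole ratio: 1 mol PbI2 / 1 mol Pb(NO3)2
Moles of PbI2 = 3.04933 × (1/1) = 3.04933 mol
Theoretical yield = 3.04933 mol × 461.0 g/mol = 1405.7 g
Actual yield = 913.7 g
Percent yield = (913.7 / 1405.7) × 100% = 65.0%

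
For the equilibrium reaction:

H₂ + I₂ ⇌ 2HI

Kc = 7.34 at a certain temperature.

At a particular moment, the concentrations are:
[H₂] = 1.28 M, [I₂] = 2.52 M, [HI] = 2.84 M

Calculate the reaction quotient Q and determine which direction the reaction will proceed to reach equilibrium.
Q = 2.500, Q < K, reaction proceeds forward (toward products)

Q = ([HI]^2) / ([H₂] × [I₂])
  = ((2.84)^2) / ((1.28)·(2.52)) = 8.0656/3.2256 = 2.5
Since Q = 2.5 < Kc = 7.34, the reaction proceeds forward (toward products) to reach equilibrium.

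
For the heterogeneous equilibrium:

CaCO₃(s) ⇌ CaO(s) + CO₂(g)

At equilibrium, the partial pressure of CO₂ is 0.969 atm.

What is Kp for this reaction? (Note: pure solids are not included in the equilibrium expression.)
K_p = 0.969

Solids (CaCO₃, CaO) have activity 1 and are excluded.
Kp = P(CO₂) = 0.969.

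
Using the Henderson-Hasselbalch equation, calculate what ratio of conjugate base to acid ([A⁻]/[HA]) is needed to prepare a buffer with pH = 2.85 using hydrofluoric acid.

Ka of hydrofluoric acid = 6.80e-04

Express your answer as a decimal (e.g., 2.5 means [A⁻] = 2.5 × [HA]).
[A⁻]/[HA] = 0.481

pKa = −log(6.80e-04) = 3.1675. pH = pKa + log([A⁻]/[HA]). 2.85 = 3.1675 + log(ratio). log(ratio) = 2.85 − 3.1675 = -0.3175. ratio = 10^(-0.3175) = 0.481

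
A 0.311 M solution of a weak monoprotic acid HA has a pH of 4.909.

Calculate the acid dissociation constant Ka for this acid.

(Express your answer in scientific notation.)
K_a = 4.89e-10

[H⁺] = 10^(−pH) = 10^(−4.909) = 1.233e-05 M. For HA ⇌ H⁺ + A⁻, Ka = x²/(C − x) = (1.233e-05)²/(0.311 − 1.233e-05) = 4.89e-10.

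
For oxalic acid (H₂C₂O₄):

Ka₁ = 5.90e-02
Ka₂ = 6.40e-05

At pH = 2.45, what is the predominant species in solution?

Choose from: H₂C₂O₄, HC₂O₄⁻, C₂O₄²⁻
HC₂O₄⁻

pKa1 = 1.23, pKa2 = 4.19. Each pKa is the crossover between adjacent species; pH = 2.45 lies in the region where HC₂O₄⁻ predominates.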